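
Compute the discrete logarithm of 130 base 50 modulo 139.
95

Baby-step giant-step with step n = ⌈√139⌉ = 12.
Baby steps 50^j mod 139 (j:value) for j=0..11: 0:1, 1:50, 2:137, 3:39, 4:4, 5:61, 6:131, 7:17, 8:16, 9:105, 10:107, 11:68.
Giant-step multiplier: 50^(-12) ≡ 50^(138-12) = 50^126 ≡ 63 (mod 139).
Giant steps γ_i = 130·63^i mod 139: γ_0=130, γ_1=128, γ_2=2, γ_3=126, γ_4=15, γ_5=111, γ_6=43, γ_7=68 (in table at j=11).
x = i·n + j = 7·12 + 11 = 95.
Check: 50^95 ≡ 130 (mod 139).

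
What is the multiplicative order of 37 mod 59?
58

59 is prime, so ord(37) divides φ(59) = 58.
Divisors of 58: 1, 2, 29, 58.
Repeated squaring: 37^1 ≡ 37, 37^2 ≡ 12, 37^4 ≡ 26, 37^8 ≡ 27, 37^16 ≡ 21, 37^32 ≡ 28 (mod 59).
Test 37^d mod 59 for each divisor d in increasing order:
37^1 ≡ 37
37^2 ≡ 12
37^29 = 37^16·37^8·37^4·37^1 ≡ 58
37^58 = 37^32·37^16·37^8·37^2 ≡ 1  ← first divisor giving 1
The order is 58.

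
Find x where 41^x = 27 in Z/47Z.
4

Baby-step giant-step with step n = ⌈√47⌉ = 7.
Baby steps 41^j mod 47 (j:value) for j=0..6: 0:1, 1:41, 2:36, 3:19, 4:27, 5:26, 6:32.
h = 27 is already in the table at j=4, so x = 4.
Check: 41^4 ≡ 27 (mod 47).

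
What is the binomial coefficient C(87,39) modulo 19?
9

Using Lucas' theorem:
Write n=87 and k=39 in base 19:
n in base 19: [4, 11]
k in base 19: [2, 1]
C(87,39) mod 19 = ∏ C(n_i, k_i) mod 19
Digit binomials (mod 19): C(4,2) = 6; C(11,1) = 11
Product: 6 × 11 = 66 ≡ 9 (mod 19)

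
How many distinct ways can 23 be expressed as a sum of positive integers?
1255

p(n) counts ways to write n as a sum of positive integers (order ignored).
Euler's pentagonal recurrence: p(k) = p(k-1) + p(k-2) - p(k-5) - p(k-7) + p(k-12) + p(k-15) - ... (offsets j(3j∓1)/2, signs ++--, p(0)=1, p(<0)=0).
DP table for k = 0..22: p(0)=1, p(1)=1, p(2)=2, p(3)=3, p(4)=5, p(5)=7, p(6)=11, p(7)=15, p(8)=22, p(9)=30, p(10)=42, p(11)=56, p(12)=77, p(13)=101, p(14)=135, p(15)=176, p(16)=231, p(17)=297, p(18)=385, p(19)=490, p(20)=627, p(21)=792, p(22)=1002.
Final step: p(23) = p(22) + p(21) - p(18) - p(16) + p(11) + p(8) - p(1)
= 1002 + 792 - 385 - 231 + 56 + 22 - 1
= 1255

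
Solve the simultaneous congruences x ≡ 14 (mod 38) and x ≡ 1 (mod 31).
280

Using Chinese Remainder Theorem:
M = 38 × 31 = 1178
M1 = 31, M2 = 38
y1 = 31^(-1) mod 38 = 27
y2 = 38^(-1) mod 31 = 9
x = (14×31×27 + 1×38×9) mod 1178 = 280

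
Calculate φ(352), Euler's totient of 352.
160

352 = 2^5 × 11
φ(n) = n × ∏(1 - 1/p) for each prime p dividing n
φ(352) = 352 × (1 - 1/2) × (1 - 1/11) = 160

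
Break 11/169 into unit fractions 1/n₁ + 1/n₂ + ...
1/16 + 1/387 + 1/209290 + 1/109505550960

Greedy algorithm:
11/169: ceiling(169/11) = 16, use 1/16
7/2704: ceiling(2704/7) = 387, use 1/387
5/1046448: ceiling(1046448/5) = 209290, use 1/209290
1/109505550960: ceiling(109505550960/1) = 109505550960, use 1/109505550960
Result: 11/169 = 1/16 + 1/387 + 1/209290 + 1/109505550960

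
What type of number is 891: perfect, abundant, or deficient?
deficient

Proper divisors of 891: sum = 1 + 3 + 9 + 11 + 27 + 33 + 81 + 99 + 297 = 561
Since 561 < 891, 891 is deficient.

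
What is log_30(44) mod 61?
13

Baby-step giant-step with step n = ⌈√61⌉ = 8.
Baby steps 30^j mod 61 (j:value) for j=0..7: 0:1, 1:30, 2:46, 3:38, 4:42, 5:40, 6:41, 7:10.
Giant-step multiplier: 30^(-8) ≡ 30^(60-8) = 30^52 ≡ 12 (mod 61).
Giant steps γ_i = 44·12^i mod 61: γ_0=44, γ_1=40 (in table at j=5).
x = i·n + j = 1·8 + 5 = 13.
Check: 30^13 ≡ 44 (mod 61).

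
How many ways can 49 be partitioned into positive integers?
173525

p(n) counts ways to write n as a sum of positive integers (order ignored).
Euler's pentagonal recurrence: p(k) = p(k-1) + p(k-2) - p(k-5) - p(k-7) + p(k-12) + p(k-15) - ... (offsets j(3j∓1)/2, signs ++--, p(0)=1, p(<0)=0).
DP table for k = 0..48: p(0)=1, p(1)=1, p(2)=2, p(3)=3, p(4)=5, p(5)=7, p(6)=11, p(7)=15, p(8)=22, p(9)=30, p(10)=42, p(11)=56, p(12)=77, p(13)=101, p(14)=135, p(15)=176, p(16)=231, p(17)=297, p(18)=385, p(19)=490, p(20)=627, p(21)=792, p(22)=1002, p(23)=1255, p(24)=1575, p(25)=1958, p(26)=2436, p(27)=3010, p(28)=3718, p(29)=4565, p(30)=5604, p(31)=6842, p(32)=8349, p(33)=10143, p(34)=12310, p(35)=14883, p(36)=17977, p(37)=21637, p(38)=26015, p(39)=31185, p(40)=37338, p(41)=44583, p(42)=53174, p(43)=63261, p(44)=75175, p(45)=89134, p(46)=105558, p(47)=124754, p(48)=147273.
Final step: p(49) = p(48) + p(47) - p(44) - p(42) + p(37) + p(34) - p(27) - p(23) + p(14) + p(9)
= 147273 + 124754 - 75175 - 53174 + 21637 + 12310 - 3010 - 1255 + 135 + 30
= 173525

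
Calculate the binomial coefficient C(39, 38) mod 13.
0

Using Lucas' theorem:
Write n=39 and k=38 in base 13:
n in base 13: [3, 0]
k in base 13: [2, 12]
C(39,38) mod 13 = ∏ C(n_i, k_i) mod 13
Digit binomials (mod 13): C(3,2) = 3; C(0,12) = 0 (k_i > n_i)
Product: 3 × 0 = 0 ≡ 0 (mod 13)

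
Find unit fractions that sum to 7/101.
1/15 + 1/379 + 1/574185

Greedy algorithm:
7/101: ceiling(101/7) = 15, use 1/15
4/1515: ceiling(1515/4) = 379, use 1/379
1/574185: ceiling(574185/1) = 574185, use 1/574185
Result: 7/101 = 1/15 + 1/379 + 1/574185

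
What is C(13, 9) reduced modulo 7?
1

Using Lucas' theorem:
Write n=13 and k=9 in base 7:
n in base 7: [1, 6]
k in base 7: [1, 2]
C(13,9) mod 7 = ∏ C(n_i, k_i) mod 7
Digit binomials (mod 7): C(1,1) = 1; C(6,2) = 15 ≡ 1
Product: 1 × 1 = 1 ≡ 1 (mod 7)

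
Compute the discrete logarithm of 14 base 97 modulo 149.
47

Baby-step giant-step with step n = ⌈√149⌉ = 13.
Baby steps 97^j mod 149 (j:value) for j=0..12: 0:1, 1:97, 2:22, 3:48, 4:37, 5:13, 6:69, 7:137, 8:28, 9:34, 10:20, 11:3, 12:142.
Giant-step multiplier: 97^(-13) ≡ 97^(148-13) = 97^135 ≡ 70 (mod 149).
Giant steps γ_i = 14·70^i mod 149: γ_0=14, γ_1=86, γ_2=60, γ_3=28 (in table at j=8).
x = i·n + j = 3·13 + 8 = 47.
Check: 97^47 ≡ 14 (mod 149).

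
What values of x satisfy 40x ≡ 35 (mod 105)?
x ≡ 14 (mod 21)

gcd(40, 105) = 5, which divides 35, so solutions exist.
Divide through by 5: 8x ≡ 7 (mod 21).
Find 8^(-1) mod 21 by the extended Euclidean algorithm:
21 = 2 × 8 + 5  ⟹  5 = (1)·21 + (-2)·8
8 = 1 × 5 + 3  ⟹  3 = (-1)·21 + (3)·8
5 = 1 × 3 + 2  ⟹  2 = (2)·21 + (-5)·8
3 = 1 × 2 + 1  ⟹  1 = (-3)·21 + (8)·8
So (8)·8 ≡ 1 (mod 21), i.e. 8^(-1) ≡ 8 (mod 21).
x ≡ 8 × 7 = 56 ≡ 14 (mod 21).
Check: 40 × 14 = 560 ≡ 35 (mod 105).
x ≡ 14 (mod 21), giving 5 solutions mod 105.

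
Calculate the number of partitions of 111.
679903203

p(n) counts ways to write n as a sum of positive integers (order ignored).
Euler's pentagonal recurrence: p(k) = p(k-1) + p(k-2) - p(k-5) - p(k-7) + p(k-12) + p(k-15) - ... (offsets j(3j∓1)/2, signs ++--, p(0)=1, p(<0)=0).
DP table for k = 0..110: p(0)=1, p(1)=1, p(2)=2, p(3)=3, p(4)=5, p(5)=7, p(6)=11, p(7)=15, p(8)=22, p(9)=30, p(10)=42, p(11)=56, p(12)=77, p(13)=101, p(14)=135, p(15)=176, p(16)=231, p(17)=297, p(18)=385, p(19)=490, p(20)=627, p(21)=792, p(22)=1002, p(23)=1255, p(24)=1575, p(25)=1958, p(26)=2436, p(27)=3010, p(28)=3718, p(29)=4565, p(30)=5604, p(31)=6842, p(32)=8349, p(33)=10143, p(34)=12310, p(35)=14883, p(36)=17977, p(37)=21637, p(38)=26015, p(39)=31185, p(40)=37338, p(41)=44583, p(42)=53174, p(43)=63261, p(44)=75175, p(45)=89134, p(46)=105558, p(47)=124754, p(48)=147273, p(49)=173525, p(50)=204226, p(51)=239943, p(52)=281589, p(53)=329931, p(54)=386155, p(55)=451276, p(56)=526823, p(57)=614154, p(58)=715220, p(59)=831820, p(60)=966467, p(61)=1121505, p(62)=1300156, p(63)=1505499, p(64)=1741630, p(65)=2012558, p(66)=2323520, p(67)=2679689, p(68)=3087735, p(69)=3554345, p(70)=4087968, p(71)=4697205, p(72)=5392783, p(73)=6185689, p(74)=7089500, p(75)=8118264, p(76)=9289091, p(77)=10619863, p(78)=12132164, p(79)=13848650, p(80)=15796476, p(81)=18004327, p(82)=20506255, p(83)=23338469, p(84)=26543660, p(85)=30167357, p(86)=34262962, p(87)=38887673, p(88)=44108109, p(89)=49995925, p(90)=56634173, p(91)=64112359, p(92)=72533807, p(93)=82010177, p(94)=92669720, p(95)=104651419, p(96)=118114304, p(97)=133230930, p(98)=150198136, p(99)=169229875, p(100)=190569292, p(101)=214481126, p(102)=241265379, p(103)=271248950, p(104)=304801365, p(105)=342325709, p(106)=384276336, p(107)=431149389, p(108)=483502844, p(109)=541946240, p(110)=607163746.
Final step: p(111) = p(110) + p(109) - p(106) - p(104) + p(99) + p(96) - p(89) - p(85) + p(76) + p(71) - p(60) - p(54) + p(41) + p(34) - p(19) - p(11)
= 607163746 + 541946240 - 384276336 - 304801365 + 169229875 + 118114304 - 49995925 - 30167357 + 9289091 + 4697205 - 966467 - 386155 + 44583 + 12310 - 490 - 56
= 679903203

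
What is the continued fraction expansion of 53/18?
[2; 1, 17]

Euclidean algorithm steps:
53 = 2 × 18 + 17
18 = 1 × 17 + 1
17 = 17 × 1 + 0
Continued fraction: [2; 1, 17]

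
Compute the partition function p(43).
63261

p(n) counts ways to write n as a sum of positive integers (order ignored).
Euler's pentagonal recurrence: p(k) = p(k-1) + p(k-2) - p(k-5) - p(k-7) + p(k-12) + p(k-15) - ... (offsets j(3j∓1)/2, signs ++--, p(0)=1, p(<0)=0).
DP table for k = 0..42: p(0)=1, p(1)=1, p(2)=2, p(3)=3, p(4)=5, p(5)=7, p(6)=11, p(7)=15, p(8)=22, p(9)=30, p(10)=42, p(11)=56, p(12)=77, p(13)=101, p(14)=135, p(15)=176, p(16)=231, p(17)=297, p(18)=385, p(19)=490, p(20)=627, p(21)=792, p(22)=1002, p(23)=1255, p(24)=1575, p(25)=1958, p(26)=2436, p(27)=3010, p(28)=3718, p(29)=4565, p(30)=5604, p(31)=6842, p(32)=8349, p(33)=10143, p(34)=12310, p(35)=14883, p(36)=17977, p(37)=21637, p(38)=26015, p(39)=31185, p(40)=37338, p(41)=44583, p(42)=53174.
Final step: p(43) = p(42) + p(41) - p(38) - p(36) + p(31) + p(28) - p(21) - p(17) + p(8) + p(3)
= 53174 + 44583 - 26015 - 17977 + 6842 + 3718 - 792 - 297 + 22 + 3
= 63261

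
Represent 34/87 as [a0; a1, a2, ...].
[0; 2, 1, 1, 3, 1, 3]

Euclidean algorithm steps:
34 = 0 × 87 + 34
87 = 2 × 34 + 19
34 = 1 × 19 + 15
19 = 1 × 15 + 4
15 = 3 × 4 + 3
4 = 1 × 3 + 1
3 = 3 × 1 + 0
Continued fraction: [0; 2, 1, 1, 3, 1, 3]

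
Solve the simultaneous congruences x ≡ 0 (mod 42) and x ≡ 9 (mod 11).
42

Using Chinese Remainder Theorem:
M = 42 × 11 = 462
M1 = 11, M2 = 42
y1 = 11^(-1) mod 42 = 23
y2 = 42^(-1) mod 11 = 5
x = (0×11×23 + 9×42×5) mod 462 = 42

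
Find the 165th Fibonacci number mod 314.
144

Matrix identity: Q^n = [[F_(n+1), F_n], [F_n, F_(n-1)]] with Q = [[1,1],[1,0]].
n = 165 = 10100101₂. Square-and-multiply, entries mod 314:
Q^1 = [[1,1],[1,0]]
Q^2 = (Q^1)² = [[2,1],[1,1]]
Q^5 = (Q^2)²·Q = [[8,5],[5,3]]
Q^10 = (Q^5)² = [[89,55],[55,34]]
Q^20 = (Q^10)² = [[270,171],[171,99]]
Q^41 = (Q^20)²·Q = [[76,91],[91,299]]
Q^82 = (Q^41)² = [[241,213],[213,28]]
Q^165 = (Q^82)²·Q = [[293,144],[144,149]]
F_165 mod 314 = Q^165[0][1] = 144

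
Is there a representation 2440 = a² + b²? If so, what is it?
18² + 46² (a=18, b=46)

Factorization: 2440 = 2^3 × 5 × 61
By Fermat: n is sum of two squares iff every prime p ≡ 3 (mod 4) appears to even power.
All primes ≡ 3 (mod 4) appear to even power.
Search a = 0, 1, 2, … for 2440 - a² a perfect square: first hit at a = 18: 2440 - 324 = 2116 = 46².
2440 = 18² + 46² = 324 + 2116 ✓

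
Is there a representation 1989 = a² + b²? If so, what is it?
15² + 42² (a=15, b=42)

Factorization: 1989 = 3^2 × 13 × 17
By Fermat: n is sum of two squares iff every prime p ≡ 3 (mod 4) appears to even power.
All primes ≡ 3 (mod 4) appear to even power.
Search a = 0, 1, 2, … for 1989 - a² a perfect square: first hit at a = 15: 1989 - 225 = 1764 = 42².
1989 = 15² + 42² = 225 + 1764 ✓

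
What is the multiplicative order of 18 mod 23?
11

23 is prime, so ord(18) divides φ(23) = 22.
Divisors of 22: 1, 2, 11, 22.
Repeated squaring: 18^1 ≡ 18, 18^2 ≡ 2, 18^4 ≡ 4, 18^8 ≡ 16, 18^16 ≡ 3 (mod 23).
Test 18^d mod 23 for each divisor d in increasing order:
18^1 ≡ 18
18^2 ≡ 2
18^11 = 18^8·18^2·18^1 ≡ 1  ← first divisor giving 1
The order is 11.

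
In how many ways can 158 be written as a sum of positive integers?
88751778802

p(n) counts ways to write n as a sum of positive integers (order ignored).
Euler's pentagonal recurrence: p(k) = p(k-1) + p(k-2) - p(k-5) - p(k-7) + p(k-12) + p(k-15) - ... (offsets j(3j∓1)/2, signs ++--, p(0)=1, p(<0)=0).
DP table for k = 0..157: p(0)=1, p(1)=1, p(2)=2, p(3)=3, p(4)=5, p(5)=7, p(6)=11, p(7)=15, p(8)=22, p(9)=30, p(10)=42, p(11)=56, p(12)=77, p(13)=101, p(14)=135, p(15)=176, p(16)=231, p(17)=297, p(18)=385, p(19)=490, p(20)=627, p(21)=792, p(22)=1002, p(23)=1255, p(24)=1575, p(25)=1958, p(26)=2436, p(27)=3010, p(28)=3718, p(29)=4565, p(30)=5604, p(31)=6842, p(32)=8349, p(33)=10143, p(34)=12310, p(35)=14883, p(36)=17977, p(37)=21637, p(38)=26015, p(39)=31185, p(40)=37338, p(41)=44583, p(42)=53174, p(43)=63261, p(44)=75175, p(45)=89134, p(46)=105558, p(47)=124754, p(48)=147273, p(49)=173525, p(50)=204226, p(51)=239943, p(52)=281589, p(53)=329931, p(54)=386155, p(55)=451276, p(56)=526823, p(57)=614154, p(58)=715220, p(59)=831820, p(60)=966467, p(61)=1121505, p(62)=1300156, p(63)=1505499, p(64)=1741630, p(65)=2012558, p(66)=2323520, p(67)=2679689, p(68)=3087735, p(69)=3554345, p(70)=4087968, p(71)=4697205, p(72)=5392783, p(73)=6185689, p(74)=7089500, p(75)=8118264, p(76)=9289091, p(77)=10619863, p(78)=12132164, p(79)=13848650, p(80)=15796476, p(81)=18004327, p(82)=20506255, p(83)=23338469, p(84)=26543660, p(85)=30167357, p(86)=34262962, p(87)=38887673, p(88)=44108109, p(89)=49995925, p(90)=56634173, p(91)=64112359, p(92)=72533807, p(93)=82010177, p(94)=92669720, p(95)=104651419, p(96)=118114304, p(97)=133230930, p(98)=150198136, p(99)=169229875, p(100)=190569292, p(101)=214481126, p(102)=241265379, p(103)=271248950, p(104)=304801365, p(105)=342325709, p(106)=384276336, p(107)=431149389, p(108)=483502844, p(109)=541946240, p(110)=607163746, p(111)=679903203, p(112)=761002156, p(113)=851376628, p(114)=952050665, p(115)=1064144451, p(116)=1188908248, p(117)=1327710076, p(118)=1482074143, p(119)=1653668665, p(120)=1844349560, p(121)=2056148051, p(122)=2291320912, p(123)=2552338241, p(124)=2841940500, p(125)=3163127352, p(126)=3519222692, p(127)=3913864295, p(128)=4351078600, p(129)=4835271870, p(130)=5371315400, p(131)=5964539504, p(132)=6620830889, p(133)=7346629512, p(134)=8149040695, p(135)=9035836076, p(136)=10015581680, p(137)=11097645016, p(138)=12292341831, p(139)=13610949895, p(140)=15065878135, p(141)=16670689208, p(142)=18440293320, p(143)=20390982757, p(144)=22540654445, p(145)=24908858009, p(146)=27517052599, p(147)=30388671978, p(148)=33549419497, p(149)=37027355200, p(150)=40853235313, p(151)=45060624582, p(152)=49686288421, p(153)=54770336324, p(154)=60356673280, p(155)=66493182097, p(156)=73232243759, p(157)=80630964769.
Final step: p(158) = p(157) + p(156) - p(153) - p(151) + p(146) + p(143) - p(136) - p(132) + p(123) + p(118) - p(107) - p(101) + p(88) + p(81) - p(66) - p(58) + p(41) + p(32) - p(13) - p(3)
= 80630964769 + 73232243759 - 54770336324 - 45060624582 + 27517052599 + 20390982757 - 10015581680 - 6620830889 + 2552338241 + 1482074143 - 431149389 - 214481126 + 44108109 + 18004327 - 2323520 - 715220 + 44583 + 8349 - 101 - 3
= 88751778802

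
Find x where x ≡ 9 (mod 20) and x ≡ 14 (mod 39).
209

Using Chinese Remainder Theorem:
M = 20 × 39 = 780
M1 = 39, M2 = 20
y1 = 39^(-1) mod 20 = 19
y2 = 20^(-1) mod 39 = 2
x = (9×39×19 + 14×20×2) mod 780 = 209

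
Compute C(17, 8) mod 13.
0

Using Lucas' theorem:
Write n=17 and k=8 in base 13:
n in base 13: [1, 4]
k in base 13: [0, 8]
C(17,8) mod 13 = ∏ C(n_i, k_i) mod 13
Digit binomials (mod 13): C(1,0) = 1; C(4,8) = 0 (k_i > n_i)
Product: 1 × 0 = 0 ≡ 0 (mod 13)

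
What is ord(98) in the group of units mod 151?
25

151 is prime, so ord(98) divides φ(151) = 150.
Divisors of 150: 1, 2, 3, 5, 6, 10, 15, 25, 30, 50, 75, 150.
Repeated squaring: 98^1 ≡ 98, 98^2 ≡ 91, 98^4 ≡ 127, 98^8 ≡ 123, 98^16 ≡ 29, 98^32 ≡ 86, 98^64 ≡ 148, 98^128 ≡ 9 (mod 151).
Test 98^d mod 151 for each divisor d in increasing order:
98^1 ≡ 98
98^2 ≡ 91
98^3 = 98^2·98^1 ≡ 9
98^5 = 98^4·98^1 ≡ 64
98^6 = 98^4·98^2 ≡ 81
98^10 = 98^8·98^2 ≡ 19
98^15 = 98^8·98^4·98^2·98^1 ≡ 8
98^25 = 98^16·98^8·98^1 ≡ 1  ← first divisor giving 1
The order is 25.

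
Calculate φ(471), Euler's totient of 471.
312

471 = 3 × 157
φ(n) = n × ∏(1 - 1/p) for each prime p dividing n
φ(471) = 471 × (1 - 1/3) × (1 - 1/157) = 312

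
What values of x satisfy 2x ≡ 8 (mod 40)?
x ≡ 4 (mod 20)

gcd(2, 40) = 2, which divides 8, so solutions exist.
Divide through by 2: x ≡ 4 (mod 20).
The coefficient of x is now 1, so x ≡ 4 (mod 20).
Check: 2 × 4 = 8 ≡ 8 (mod 40).
x ≡ 4 (mod 20), giving 2 solutions mod 40.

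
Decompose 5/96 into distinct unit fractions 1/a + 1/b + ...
1/20 + 1/480

Greedy algorithm:
5/96: ceiling(96/5) = 20, use 1/20
1/480: ceiling(480/1) = 480, use 1/480
Result: 5/96 = 1/20 + 1/480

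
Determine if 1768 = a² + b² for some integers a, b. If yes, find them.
2² + 42² (a=2, b=42)

Factorization: 1768 = 2^3 × 13 × 17
By Fermat: n is sum of two squares iff every prime p ≡ 3 (mod 4) appears to even power.
All primes ≡ 3 (mod 4) appear to even power.
Search a = 0, 1, 2, … for 1768 - a² a perfect square: first hit at a = 2: 1768 - 4 = 1764 = 42².
1768 = 2² + 42² = 4 + 1764 ✓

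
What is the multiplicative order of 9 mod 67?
11

67 is prime, so ord(9) divides φ(67) = 66.
Divisors of 66: 1, 2, 3, 6, 11, 22, 33, 66.
Repeated squaring: 9^1 ≡ 9, 9^2 ≡ 14, 9^4 ≡ 62, 9^8 ≡ 25, 9^16 ≡ 22, 9^32 ≡ 15, 9^64 ≡ 24 (mod 67).
Test 9^d mod 67 for each divisor d in increasing order:
9^1 ≡ 9
9^2 ≡ 14
9^3 = 9^2·9^1 ≡ 59
9^6 = 9^4·9^2 ≡ 64
9^11 = 9^8·9^2·9^1 ≡ 1  ← first divisor giving 1
The order is 11.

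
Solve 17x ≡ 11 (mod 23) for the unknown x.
x ≡ 2 (mod 23)

gcd(17, 23) = 1, which divides 11, so solutions exist.
Find 17^(-1) mod 23 by the extended Euclidean algorithm:
23 = 1 × 17 + 6  ⟹  6 = (1)·23 + (-1)·17
17 = 2 × 6 + 5  ⟹  5 = (-2)·23 + (3)·17
6 = 1 × 5 + 1  ⟹  1 = (3)·23 + (-4)·17
So (-4)·17 ≡ 1 (mod 23), i.e. 17^(-1) ≡ -4 ≡ 19 (mod 23).
x ≡ 19 × 11 = 209 ≡ 2 (mod 23).
Check: 17 × 2 = 34 ≡ 11 (mod 23).
Unique solution: x ≡ 2 (mod 23)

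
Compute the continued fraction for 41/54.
[0; 1, 3, 6, 2]

Euclidean algorithm steps:
41 = 0 × 54 + 41
54 = 1 × 41 + 13
41 = 3 × 13 + 2
13 = 6 × 2 + 1
2 = 2 × 1 + 0
Continued fraction: [0; 1, 3, 6, 2]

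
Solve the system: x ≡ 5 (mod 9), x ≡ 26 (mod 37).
248

Using Chinese Remainder Theorem:
M = 9 × 37 = 333
M1 = 37, M2 = 9
y1 = 37^(-1) mod 9 = 1
y2 = 9^(-1) mod 37 = 33
x = (5×37×1 + 26×9×33) mod 333 = 248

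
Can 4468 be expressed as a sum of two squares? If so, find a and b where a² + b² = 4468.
42² + 52² (a=42, b=52)

Factorization: 4468 = 2^2 × 1117
By Fermat: n is sum of two squares iff every prime p ≡ 3 (mod 4) appears to even power.
All primes ≡ 3 (mod 4) appear to even power.
Search a = 0, 1, 2, … for 4468 - a² a perfect square: first hit at a = 42: 4468 - 1764 = 2704 = 52².
4468 = 42² + 52² = 1764 + 2704 ✓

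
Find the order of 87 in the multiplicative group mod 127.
21

127 is prime, so ord(87) divides φ(127) = 126.
Divisors of 126: 1, 2, 3, 6, 7, 9, 14, 18, 21, 42, 63, 126.
Repeated squaring: 87^1 ≡ 87, 87^2 ≡ 76, 87^4 ≡ 61, 87^8 ≡ 38, 87^16 ≡ 47, 87^32 ≡ 50, 87^64 ≡ 87 (mod 127).
Test 87^d mod 127 for each divisor d in increasing order:
87^1 ≡ 87
87^2 ≡ 76
87^3 = 87^2·87^1 ≡ 8
87^6 = 87^4·87^2 ≡ 64
87^7 = 87^4·87^2·87^1 ≡ 107
87^9 = 87^8·87^1 ≡ 4
87^14 = 87^8·87^4·87^2 ≡ 19
87^18 = 87^16·87^2 ≡ 16
87^21 = 87^16·87^4·87^1 ≡ 1  ← first divisor giving 1
The order is 21.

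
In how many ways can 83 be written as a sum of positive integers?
23338469

p(n) counts ways to write n as a sum of positive integers (order ignored).
Euler's pentagonal recurrence: p(k) = p(k-1) + p(k-2) - p(k-5) - p(k-7) + p(k-12) + p(k-15) - ... (offsets j(3j∓1)/2, signs ++--, p(0)=1, p(<0)=0).
DP table for k = 0..82: p(0)=1, p(1)=1, p(2)=2, p(3)=3, p(4)=5, p(5)=7, p(6)=11, p(7)=15, p(8)=22, p(9)=30, p(10)=42, p(11)=56, p(12)=77, p(13)=101, p(14)=135, p(15)=176, p(16)=231, p(17)=297, p(18)=385, p(19)=490, p(20)=627, p(21)=792, p(22)=1002, p(23)=1255, p(24)=1575, p(25)=1958, p(26)=2436, p(27)=3010, p(28)=3718, p(29)=4565, p(30)=5604, p(31)=6842, p(32)=8349, p(33)=10143, p(34)=12310, p(35)=14883, p(36)=17977, p(37)=21637, p(38)=26015, p(39)=31185, p(40)=37338, p(41)=44583, p(42)=53174, p(43)=63261, p(44)=75175, p(45)=89134, p(46)=105558, p(47)=124754, p(48)=147273, p(49)=173525, p(50)=204226, p(51)=239943, p(52)=281589, p(53)=329931, p(54)=386155, p(55)=451276, p(56)=526823, p(57)=614154, p(58)=715220, p(59)=831820, p(60)=966467, p(61)=1121505, p(62)=1300156, p(63)=1505499, p(64)=1741630, p(65)=2012558, p(66)=2323520, p(67)=2679689, p(68)=3087735, p(69)=3554345, p(70)=4087968, p(71)=4697205, p(72)=5392783, p(73)=6185689, p(74)=7089500, p(75)=8118264, p(76)=9289091, p(77)=10619863, p(78)=12132164, p(79)=13848650, p(80)=15796476, p(81)=18004327, p(82)=20506255.
Final step: p(83) = p(82) + p(81) - p(78) - p(76) + p(71) + p(68) - p(61) - p(57) + p(48) + p(43) - p(32) - p(26) + p(13) + p(6)
= 20506255 + 18004327 - 12132164 - 9289091 + 4697205 + 3087735 - 1121505 - 614154 + 147273 + 63261 - 8349 - 2436 + 101 + 11
= 23338469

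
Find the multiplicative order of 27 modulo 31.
10

31 is prime, so ord(27) divides φ(31) = 30.
Divisors of 30: 1, 2, 3, 5, 6, 10, 15, 30.
Repeated squaring: 27^1 ≡ 27, 27^2 ≡ 16, 27^4 ≡ 8, 27^8 ≡ 2, 27^16 ≡ 4 (mod 31).
Test 27^d mod 31 for each divisor d in increasing order:
27^1 ≡ 27
27^2 ≡ 16
27^3 = 27^2·27^1 ≡ 29
27^5 = 27^4·27^1 ≡ 30
27^6 = 27^4·27^2 ≡ 4
27^10 = 27^8·27^2 ≡ 1  ← first divisor giving 1
The order is 10.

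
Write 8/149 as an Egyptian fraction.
1/19 + 1/944 + 1/2672464

Greedy algorithm:
8/149: ceiling(149/8) = 19, use 1/19
3/2831: ceiling(2831/3) = 944, use 1/944
1/2672464: ceiling(2672464/1) = 2672464, use 1/2672464
Result: 8/149 = 1/19 + 1/944 + 1/2672464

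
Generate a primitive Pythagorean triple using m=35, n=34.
(69, 2380, 2381)

Euclid's formula: a = m² - n², b = 2mn, c = m² + n²
m = 35, n = 34
a = 35² - 34² = 1225 - 1156 = 69
b = 2 × 35 × 34 = 2380
c = 35² + 34² = 1225 + 1156 = 2381
Verification: 69² + 2380² = 4761 + 5664400 = 5669161 = 2381² ✓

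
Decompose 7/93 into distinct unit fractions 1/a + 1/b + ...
1/14 + 1/261 + 1/113274

Greedy algorithm:
7/93: ceiling(93/7) = 14, use 1/14
5/1302: ceiling(1302/5) = 261, use 1/261
1/113274: ceiling(113274/1) = 113274, use 1/113274
Result: 7/93 = 1/14 + 1/261 + 1/113274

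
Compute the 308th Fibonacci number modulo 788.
133

Matrix identity: Q^n = [[F_(n+1), F_n], [F_n, F_(n-1)]] with Q = [[1,1],[1,0]].
n = 308 = 100110100₂. Square-and-multiply, entries mod 788:
Q^1 = [[1,1],[1,0]]
Q^2 = (Q^1)² = [[2,1],[1,1]]
Q^4 = (Q^2)² = [[5,3],[3,2]]
Q^9 = (Q^4)²·Q = [[55,34],[34,21]]
Q^19 = (Q^9)²·Q = [[461,241],[241,220]]
Q^38 = (Q^19)² = [[318,217],[217,101]]
Q^77 = (Q^38)²·Q = [[372,69],[69,303]]
Q^154 = (Q^77)² = [[517,83],[83,434]]
Q^308 = (Q^154)² = [[742,133],[133,609]]
F_308 mod 788 = Q^308[0][1] = 133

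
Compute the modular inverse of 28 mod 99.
46

gcd(28, 99) = 1, so the inverse exists.
Extended Euclidean algorithm on (99, 28):
99 = 3 × 28 + 15  ⟹  15 = (1)·99 + (-3)·28
28 = 1 × 15 + 13  ⟹  13 = (-1)·99 + (4)·28
15 = 1 × 13 + 2  ⟹  2 = (2)·99 + (-7)·28
13 = 6 × 2 + 1  ⟹  1 = (-13)·99 + (46)·28
So (46)·28 ≡ 1 (mod 99), i.e. 28^(-1) ≡ 46 (mod 99).
Check: 28 × 46 = 1288 ≡ 1 (mod 99)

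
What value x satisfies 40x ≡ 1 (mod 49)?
38

gcd(40, 49) = 1, so the inverse exists.
Extended Euclidean algorithm on (49, 40):
49 = 1 × 40 + 9  ⟹  9 = (1)·49 + (-1)·40
40 = 4 × 9 + 4  ⟹  4 = (-4)·49 + (5)·40
9 = 2 × 4 + 1  ⟹  1 = (9)·49 + (-11)·40
So (-11)·40 ≡ 1 (mod 49), i.e. 40^(-1) ≡ -11 ≡ 38 (mod 49).
Check: 40 × 38 = 1520 ≡ 1 (mod 49)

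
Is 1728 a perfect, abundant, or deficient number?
abundant

Proper divisors of 1728: sum = 1 + 2 + 3 + 4 + 6 + 8 + 9 + 12 + ... + 288 + 432 + 576 + 864 (27 divisors) = 3352
Since 3352 > 1728, 1728 is abundant.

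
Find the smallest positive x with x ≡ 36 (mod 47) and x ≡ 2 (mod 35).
177

Using Chinese Remainder Theorem:
M = 47 × 35 = 1645
M1 = 35, M2 = 47
y1 = 35^(-1) mod 47 = 43
y2 = 47^(-1) mod 35 = 3
x = (36×35×43 + 2×47×3) mod 1645 = 177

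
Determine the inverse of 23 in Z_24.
23

gcd(23, 24) = 1, so the inverse exists.
Extended Euclidean algorithm on (24, 23):
24 = 1 × 23 + 1  ⟹  1 = (1)·24 + (-1)·23
So (-1)·23 ≡ 1 (mod 24), i.e. 23^(-1) ≡ -1 ≡ 23 (mod 24).
Check: 23 × 23 = 529 ≡ 1 (mod 24)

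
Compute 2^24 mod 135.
91

Repeated squaring. Binary of 24 = 11000.
2^1 ≡ 2 (mod 135); 2^2 ≡ 4 (mod 135); 2^4 ≡ 16 (mod 135); 2^8 ≡ 121 (mod 135); 2^16 ≡ 61 (mod 135)
2^24 = 2^8 × 2^16 ≡ 91 (mod 135)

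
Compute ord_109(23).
36

109 is prime, so ord(23) divides φ(109) = 108.
Divisors of 108: 1, 2, 3, 4, 6, 9, 12, 18, 27, 36, 54, 108.
Repeated squaring: 23^1 ≡ 23, 23^2 ≡ 93, 23^4 ≡ 38, 23^8 ≡ 27, 23^16 ≡ 75, 23^32 ≡ 66, 23^64 ≡ 105 (mod 109).
Test 23^d mod 109 for each divisor d in increasing order:
23^1 ≡ 23
23^2 ≡ 93
23^3 = 23^2·23^1 ≡ 68
23^4 ≡ 38
23^6 = 23^4·23^2 ≡ 46
23^9 = 23^8·23^1 ≡ 76
23^12 = 23^8·23^4 ≡ 45
23^18 = 23^16·23^2 ≡ 108
23^27 = 23^16·23^8·23^2·23^1 ≡ 33
23^36 = 23^32·23^4 ≡ 1  ← first divisor giving 1
The order is 36.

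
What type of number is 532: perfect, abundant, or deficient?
abundant

Proper divisors of 532: sum = 1 + 2 + 4 + 7 + 14 + 19 + 28 + 38 + 76 + 133 + 266 = 588
Since 588 > 532, 532 is abundant.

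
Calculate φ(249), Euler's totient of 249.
164

249 = 3 × 83
φ(n) = n × ∏(1 - 1/p) for each prime p dividing n
φ(249) = 249 × (1 - 1/3) × (1 - 1/83) = 164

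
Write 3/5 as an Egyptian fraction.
1/2 + 1/10

Greedy algorithm:
3/5: ceiling(5/3) = 2, use 1/2
1/10: ceiling(10/1) = 10, use 1/10
Result: 3/5 = 1/2 + 1/10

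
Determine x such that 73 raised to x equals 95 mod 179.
22

Baby-step giant-step with step n = ⌈√179⌉ = 14.
Baby steps 73^j mod 179 (j:value) for j=0..13: 0:1, 1:73, 2:138, 3:50, 4:70, 5:98, 6:173, 7:99, 8:67, 9:58, 10:117, 11:128, 12:36, 13:122.
Giant-step multiplier: 73^(-14) ≡ 73^(178-14) = 73^164 ≡ 61 (mod 179).
Giant steps γ_i = 95·61^i mod 179: γ_0=95, γ_1=67 (in table at j=8).
x = i·n + j = 1·14 + 8 = 22.
Check: 73^22 ≡ 95 (mod 179).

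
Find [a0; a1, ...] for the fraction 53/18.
[2; 1, 17]

Euclidean algorithm steps:
53 = 2 × 18 + 17
18 = 1 × 17 + 1
17 = 17 × 1 + 0
Continued fraction: [2; 1, 17]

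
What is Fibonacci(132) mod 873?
810

Matrix identity: Q^n = [[F_(n+1), F_n], [F_n, F_(n-1)]] with Q = [[1,1],[1,0]].
n = 132 = 10000100₂. Square-and-multiply, entries mod 873:
Q^1 = [[1,1],[1,0]]
Q^2 = (Q^1)² = [[2,1],[1,1]]
Q^4 = (Q^2)² = [[5,3],[3,2]]
Q^8 = (Q^4)² = [[34,21],[21,13]]
Q^16 = (Q^8)² = [[724,114],[114,610]]
Q^33 = (Q^16)²·Q = [[451,277],[277,174]]
Q^66 = (Q^33)² = [[770,271],[271,499]]
Q^132 = (Q^66)² = [[242,810],[810,305]]
F_132 mod 873 = Q^132[0][1] = 810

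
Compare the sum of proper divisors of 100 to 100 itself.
abundant

Proper divisors of 100: sum = 1 + 2 + 4 + 5 + 10 + 20 + 25 + 50 = 117
Since 117 > 100, 100 is abundant.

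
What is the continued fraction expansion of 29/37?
[0; 1, 3, 1, 1, 1, 2]

Euclidean algorithm steps:
29 = 0 × 37 + 29
37 = 1 × 29 + 8
29 = 3 × 8 + 5
8 = 1 × 5 + 3
5 = 1 × 3 + 2
3 = 1 × 2 + 1
2 = 2 × 1 + 0
Continued fraction: [0; 1, 3, 1, 1, 1, 2]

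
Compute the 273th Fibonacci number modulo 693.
673

Matrix identity: Q^n = [[F_(n+1), F_n], [F_n, F_(n-1)]] with Q = [[1,1],[1,0]].
n = 273 = 100010001₂. Square-and-multiply, entries mod 693:
Q^1 = [[1,1],[1,0]]
Q^2 = (Q^1)² = [[2,1],[1,1]]
Q^4 = (Q^2)² = [[5,3],[3,2]]
Q^8 = (Q^4)² = [[34,21],[21,13]]
Q^17 = (Q^8)²·Q = [[505,211],[211,294]]
Q^34 = (Q^17)² = [[170,190],[190,673]]
Q^68 = (Q^34)² = [[551,87],[87,464]]
Q^136 = (Q^68)² = [[13,294],[294,412]]
Q^273 = (Q^136)²·Q = [[190,673],[673,210]]
F_273 mod 693 = Q^273[0][1] = 673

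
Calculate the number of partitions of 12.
77

p(n) counts ways to write n as a sum of positive integers (order ignored).
Euler's pentagonal recurrence: p(k) = p(k-1) + p(k-2) - p(k-5) - p(k-7) + p(k-12) + p(k-15) - ... (offsets j(3j∓1)/2, signs ++--, p(0)=1, p(<0)=0).
DP table for k = 0..11: p(0)=1, p(1)=1, p(2)=2, p(3)=3, p(4)=5, p(5)=7, p(6)=11, p(7)=15, p(8)=22, p(9)=30, p(10)=42, p(11)=56.
Final step: p(12) = p(11) + p(10) - p(7) - p(5) + p(0)
= 56 + 42 - 15 - 7 + 1
= 77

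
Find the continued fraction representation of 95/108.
[0; 1, 7, 3, 4]

Euclidean algorithm steps:
95 = 0 × 108 + 95
108 = 1 × 95 + 13
95 = 7 × 13 + 4
13 = 3 × 4 + 1
4 = 4 × 1 + 0
Continued fraction: [0; 1, 7, 3, 4]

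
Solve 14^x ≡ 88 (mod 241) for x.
125

Baby-step giant-step with step n = ⌈√241⌉ = 16.
Baby steps 14^j mod 241 (j:value) for j=0..15: 0:1, 1:14, 2:196, 3:93, 4:97, 5:153, 6:214, 7:104, 8:10, 9:140, 10:32, 11:207, 12:6, 13:84, 14:212, 15:76.
Giant-step multiplier: 14^(-16) ≡ 14^(240-16) = 14^224 ≡ 94 (mod 241).
Giant steps γ_i = 88·94^i mod 241: γ_0=88, γ_1=78, γ_2=102, γ_3=189, γ_4=173, γ_5=115, γ_6=206, γ_7=84 (in table at j=13).
x = i·n + j = 7·16 + 13 = 125.
Check: 14^125 ≡ 88 (mod 241).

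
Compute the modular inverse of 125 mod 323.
292

gcd(125, 323) = 1, so the inverse exists.
Extended Euclidean algorithm on (323, 125):
323 = 2 × 125 + 73  ⟹  73 = (1)·323 + (-2)·125
125 = 1 × 73 + 52  ⟹  52 = (-1)·323 + (3)·125
73 = 1 × 52 + 21  ⟹  21 = (2)·323 + (-5)·125
52 = 2 × 21 + 10  ⟹  10 = (-5)·323 + (13)·125
21 = 2 × 10 + 1  ⟹  1 = (12)·323 + (-31)·125
So (-31)·125 ≡ 1 (mod 323), i.e. 125^(-1) ≡ -31 ≡ 292 (mod 323).
Check: 125 × 292 = 36500 ≡ 1 (mod 323)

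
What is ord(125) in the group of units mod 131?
65

131 is prime, so ord(125) divides φ(131) = 130.
Divisors of 130: 1, 2, 5, 10, 13, 26, 65, 130.
Repeated squaring: 125^1 ≡ 125, 125^2 ≡ 36, 125^4 ≡ 117, 125^8 ≡ 65, 125^16 ≡ 33, 125^32 ≡ 41, 125^64 ≡ 109, 125^128 ≡ 91 (mod 131).
Test 125^d mod 131 for each divisor d in increasing order:
125^1 ≡ 125
125^2 ≡ 36
125^5 = 125^4·125^1 ≡ 84
125^10 = 125^8·125^2 ≡ 113
125^13 = 125^8·125^4·125^1 ≡ 89
125^26 = 125^16·125^8·125^2 ≡ 61
125^65 = 125^64·125^1 ≡ 1  ← first divisor giving 1
The order is 65.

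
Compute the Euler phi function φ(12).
4

12 = 2^2 × 3
φ(n) = n × ∏(1 - 1/p) for each prime p dividing n
φ(12) = 12 × (1 - 1/2) × (1 - 1/3) = 4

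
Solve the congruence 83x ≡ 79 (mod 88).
x ≡ 37 (mod 88)

gcd(83, 88) = 1, which divides 79, so solutions exist.
Find 83^(-1) mod 88 by the extended Euclidean algorithm:
88 = 1 × 83 + 5  ⟹  5 = (1)·88 + (-1)·83
83 = 16 × 5 + 3  ⟹  3 = (-16)·88 + (17)·83
5 = 1 × 3 + 2  ⟹  2 = (17)·88 + (-18)·83
3 = 1 × 2 + 1  ⟹  1 = (-33)·88 + (35)·83
So (35)·83 ≡ 1 (mod 88), i.e. 83^(-1) ≡ 35 (mod 88).
x ≡ 35 × 79 = 2765 ≡ 37 (mod 88).
Check: 83 × 37 = 3071 ≡ 79 (mod 88).
Unique solution: x ≡ 37 (mod 88)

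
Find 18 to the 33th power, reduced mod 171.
18

Repeated squaring. Binary of 33 = 100001.
18^1 ≡ 18 (mod 171); 18^2 ≡ 153 (mod 171); 18^4 ≡ 153 (mod 171); 18^8 ≡ 153 (mod 171); 18^16 ≡ 153 (mod 171); 18^32 ≡ 153 (mod 171)
18^33 = 18^1 × 18^32 ≡ 18 (mod 171)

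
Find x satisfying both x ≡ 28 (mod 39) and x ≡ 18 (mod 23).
340

Using Chinese Remainder Theorem:
M = 39 × 23 = 897
M1 = 23, M2 = 39
y1 = 23^(-1) mod 39 = 17
y2 = 39^(-1) mod 23 = 13
x = (28×23×17 + 18×39×13) mod 897 = 340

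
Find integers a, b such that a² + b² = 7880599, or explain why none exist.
Not possible

Factorization: 7880599 = 199^3
By Fermat: n is sum of two squares iff every prime p ≡ 3 (mod 4) appears to even power.
Prime(s) ≡ 3 (mod 4) with odd exponent: [(199, 3)]
Therefore 7880599 cannot be expressed as a² + b².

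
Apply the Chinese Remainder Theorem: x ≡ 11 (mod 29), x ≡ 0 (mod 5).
40

Using Chinese Remainder Theorem:
M = 29 × 5 = 145
M1 = 5, M2 = 29
y1 = 5^(-1) mod 29 = 6
y2 = 29^(-1) mod 5 = 4
x = (11×5×6 + 0×29×4) mod 145 = 40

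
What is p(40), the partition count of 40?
37338

p(n) counts ways to write n as a sum of positive integers (order ignored).
Euler's pentagonal recurrence: p(k) = p(k-1) + p(k-2) - p(k-5) - p(k-7) + p(k-12) + p(k-15) - ... (offsets j(3j∓1)/2, signs ++--, p(0)=1, p(<0)=0).
DP table for k = 0..39: p(0)=1, p(1)=1, p(2)=2, p(3)=3, p(4)=5, p(5)=7, p(6)=11, p(7)=15, p(8)=22, p(9)=30, p(10)=42, p(11)=56, p(12)=77, p(13)=101, p(14)=135, p(15)=176, p(16)=231, p(17)=297, p(18)=385, p(19)=490, p(20)=627, p(21)=792, p(22)=1002, p(23)=1255, p(24)=1575, p(25)=1958, p(26)=2436, p(27)=3010, p(28)=3718, p(29)=4565, p(30)=5604, p(31)=6842, p(32)=8349, p(33)=10143, p(34)=12310, p(35)=14883, p(36)=17977, p(37)=21637, p(38)=26015, p(39)=31185.
Final step: p(40) = p(39) + p(38) - p(35) - p(33) + p(28) + p(25) - p(18) - p(14) + p(5) + p(0)
= 31185 + 26015 - 14883 - 10143 + 3718 + 1958 - 385 - 135 + 7 + 1
= 37338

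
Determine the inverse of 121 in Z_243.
241

gcd(121, 243) = 1, so the inverse exists.
Extended Euclidean algorithm on (243, 121):
243 = 2 × 121 + 1  ⟹  1 = (1)·243 + (-2)·121
So (-2)·121 ≡ 1 (mod 243), i.e. 121^(-1) ≡ -2 ≡ 241 (mod 243).
Check: 121 × 241 = 29161 ≡ 1 (mod 243)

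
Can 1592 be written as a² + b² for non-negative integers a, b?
Not possible

Factorization: 1592 = 2^3 × 199
By Fermat: n is sum of two squares iff every prime p ≡ 3 (mod 4) appears to even power.
Prime(s) ≡ 3 (mod 4) with odd exponent: [(199, 1)]
Therefore 1592 cannot be expressed as a² + b².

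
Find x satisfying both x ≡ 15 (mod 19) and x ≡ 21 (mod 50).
471

Using Chinese Remainder Theorem:
M = 19 × 50 = 950
M1 = 50, M2 = 19
y1 = 50^(-1) mod 19 = 8
y2 = 19^(-1) mod 50 = 29
x = (15×50×8 + 21×19×29) mod 950 = 471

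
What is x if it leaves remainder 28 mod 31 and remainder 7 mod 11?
183

Using Chinese Remainder Theorem:
M = 31 × 11 = 341
M1 = 11, M2 = 31
y1 = 11^(-1) mod 31 = 17
y2 = 31^(-1) mod 11 = 5
x = (28×11×17 + 7×31×5) mod 341 = 183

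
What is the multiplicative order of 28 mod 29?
2

29 is prime, so ord(28) divides φ(29) = 28.
Divisors of 28: 1, 2, 4, 7, 14, 28.
Repeated squaring: 28^1 ≡ 28, 28^2 ≡ 1, 28^4 ≡ 1, 28^8 ≡ 1, 28^16 ≡ 1 (mod 29).
Test 28^d mod 29 for each divisor d in increasing order:
28^1 ≡ 28
28^2 ≡ 1  ← first divisor giving 1
The order is 2.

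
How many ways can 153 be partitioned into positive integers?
54770336324

p(n) counts ways to write n as a sum of positive integers (order ignored).
Euler's pentagonal recurrence: p(k) = p(k-1) + p(k-2) - p(k-5) - p(k-7) + p(k-12) + p(k-15) - ... (offsets j(3j∓1)/2, signs ++--, p(0)=1, p(<0)=0).
DP table for k = 0..152: p(0)=1, p(1)=1, p(2)=2, p(3)=3, p(4)=5, p(5)=7, p(6)=11, p(7)=15, p(8)=22, p(9)=30, p(10)=42, p(11)=56, p(12)=77, p(13)=101, p(14)=135, p(15)=176, p(16)=231, p(17)=297, p(18)=385, p(19)=490, p(20)=627, p(21)=792, p(22)=1002, p(23)=1255, p(24)=1575, p(25)=1958, p(26)=2436, p(27)=3010, p(28)=3718, p(29)=4565, p(30)=5604, p(31)=6842, p(32)=8349, p(33)=10143, p(34)=12310, p(35)=14883, p(36)=17977, p(37)=21637, p(38)=26015, p(39)=31185, p(40)=37338, p(41)=44583, p(42)=53174, p(43)=63261, p(44)=75175, p(45)=89134, p(46)=105558, p(47)=124754, p(48)=147273, p(49)=173525, p(50)=204226, p(51)=239943, p(52)=281589, p(53)=329931, p(54)=386155, p(55)=451276, p(56)=526823, p(57)=614154, p(58)=715220, p(59)=831820, p(60)=966467, p(61)=1121505, p(62)=1300156, p(63)=1505499, p(64)=1741630, p(65)=2012558, p(66)=2323520, p(67)=2679689, p(68)=3087735, p(69)=3554345, p(70)=4087968, p(71)=4697205, p(72)=5392783, p(73)=6185689, p(74)=7089500, p(75)=8118264, p(76)=9289091, p(77)=10619863, p(78)=12132164, p(79)=13848650, p(80)=15796476, p(81)=18004327, p(82)=20506255, p(83)=23338469, p(84)=26543660, p(85)=30167357, p(86)=34262962, p(87)=38887673, p(88)=44108109, p(89)=49995925, p(90)=56634173, p(91)=64112359, p(92)=72533807, p(93)=82010177, p(94)=92669720, p(95)=104651419, p(96)=118114304, p(97)=133230930, p(98)=150198136, p(99)=169229875, p(100)=190569292, p(101)=214481126, p(102)=241265379, p(103)=271248950, p(104)=304801365, p(105)=342325709, p(106)=384276336, p(107)=431149389, p(108)=483502844, p(109)=541946240, p(110)=607163746, p(111)=679903203, p(112)=761002156, p(113)=851376628, p(114)=952050665, p(115)=1064144451, p(116)=1188908248, p(117)=1327710076, p(118)=1482074143, p(119)=1653668665, p(120)=1844349560, p(121)=2056148051, p(122)=2291320912, p(123)=2552338241, p(124)=2841940500, p(125)=3163127352, p(126)=3519222692, p(127)=3913864295, p(128)=4351078600, p(129)=4835271870, p(130)=5371315400, p(131)=5964539504, p(132)=6620830889, p(133)=7346629512, p(134)=8149040695, p(135)=9035836076, p(136)=10015581680, p(137)=11097645016, p(138)=12292341831, p(139)=13610949895, p(140)=15065878135, p(141)=16670689208, p(142)=18440293320, p(143)=20390982757, p(144)=22540654445, p(145)=24908858009, p(146)=27517052599, p(147)=30388671978, p(148)=33549419497, p(149)=37027355200, p(150)=40853235313, p(151)=45060624582, p(152)=49686288421.
Final step: p(153) = p(152) + p(151) - p(148) - p(146) + p(141) + p(138) - p(131) - p(127) + p(118) + p(113) - p(102) - p(96) + p(83) + p(76) - p(61) - p(53) + p(36) + p(27) - p(8)
= 49686288421 + 45060624582 - 33549419497 - 27517052599 + 16670689208 + 12292341831 - 5964539504 - 3913864295 + 1482074143 + 851376628 - 241265379 - 118114304 + 23338469 + 9289091 - 1121505 - 329931 + 17977 + 3010 - 22
= 54770336324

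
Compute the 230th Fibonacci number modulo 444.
149

Matrix identity: Q^n = [[F_(n+1), F_n], [F_n, F_(n-1)]] with Q = [[1,1],[1,0]].
n = 230 = 11100110₂. Square-and-multiply, entries mod 444:
Q^1 = [[1,1],[1,0]]
Q^3 = (Q^1)²·Q = [[3,2],[2,1]]
Q^7 = (Q^3)²·Q = [[21,13],[13,8]]
Q^14 = (Q^7)² = [[166,377],[377,233]]
Q^28 = (Q^14)² = [[77,351],[351,170]]
Q^57 = (Q^28)²·Q = [[43,370],[370,117]]
Q^115 = (Q^57)²·Q = [[369,221],[221,148]]
Q^230 = (Q^115)² = [[298,149],[149,149]]
F_230 mod 444 = Q^230[0][1] = 149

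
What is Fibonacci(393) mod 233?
231

Matrix identity: Q^n = [[F_(n+1), F_n], [F_n, F_(n-1)]] with Q = [[1,1],[1,0]].
n = 393 = 110001001₂. Square-and-multiply, entries mod 233:
Q^1 = [[1,1],[1,0]]
Q^3 = (Q^1)²·Q = [[3,2],[2,1]]
Q^6 = (Q^3)² = [[13,8],[8,5]]
Q^12 = (Q^6)² = [[0,144],[144,89]]
Q^24 = (Q^12)² = [[232,1],[1,231]]
Q^49 = (Q^24)²·Q = [[232,2],[2,230]]
Q^98 = (Q^49)² = [[5,225],[225,13]]
Q^196 = (Q^98)² = [[89,89],[89,0]]
Q^393 = (Q^196)²·Q = [[230,231],[231,232]]
F_393 mod 233 = Q^393[0][1] = 231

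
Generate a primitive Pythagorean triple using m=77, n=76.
(153, 11704, 11705)

Euclid's formula: a = m² - n², b = 2mn, c = m² + n²
m = 77, n = 76
a = 77² - 76² = 5929 - 5776 = 153
b = 2 × 77 × 76 = 11704
c = 77² + 76² = 5929 + 5776 = 11705
Verification: 153² + 11704² = 23409 + 136983616 = 137007025 = 11705² ✓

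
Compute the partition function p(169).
250438925115

p(n) counts ways to write n as a sum of positive integers (order ignored).
Euler's pentagonal recurrence: p(k) = p(k-1) + p(k-2) - p(k-5) - p(k-7) + p(k-12) + p(k-15) - ... (offsets j(3j∓1)/2, signs ++--, p(0)=1, p(<0)=0).
DP table for k = 0..168: p(0)=1, p(1)=1, p(2)=2, p(3)=3, p(4)=5, p(5)=7, p(6)=11, p(7)=15, p(8)=22, p(9)=30, p(10)=42, p(11)=56, p(12)=77, p(13)=101, p(14)=135, p(15)=176, p(16)=231, p(17)=297, p(18)=385, p(19)=490, p(20)=627, p(21)=792, p(22)=1002, p(23)=1255, p(24)=1575, p(25)=1958, p(26)=2436, p(27)=3010, p(28)=3718, p(29)=4565, p(30)=5604, p(31)=6842, p(32)=8349, p(33)=10143, p(34)=12310, p(35)=14883, p(36)=17977, p(37)=21637, p(38)=26015, p(39)=31185, p(40)=37338, p(41)=44583, p(42)=53174, p(43)=63261, p(44)=75175, p(45)=89134, p(46)=105558, p(47)=124754, p(48)=147273, p(49)=173525, p(50)=204226, p(51)=239943, p(52)=281589, p(53)=329931, p(54)=386155, p(55)=451276, p(56)=526823, p(57)=614154, p(58)=715220, p(59)=831820, p(60)=966467, p(61)=1121505, p(62)=1300156, p(63)=1505499, p(64)=1741630, p(65)=2012558, p(66)=2323520, p(67)=2679689, p(68)=3087735, p(69)=3554345, p(70)=4087968, p(71)=4697205, p(72)=5392783, p(73)=6185689, p(74)=7089500, p(75)=8118264, p(76)=9289091, p(77)=10619863, p(78)=12132164, p(79)=13848650, p(80)=15796476, p(81)=18004327, p(82)=20506255, p(83)=23338469, p(84)=26543660, p(85)=30167357, p(86)=34262962, p(87)=38887673, p(88)=44108109, p(89)=49995925, p(90)=56634173, p(91)=64112359, p(92)=72533807, p(93)=82010177, p(94)=92669720, p(95)=104651419, p(96)=118114304, p(97)=133230930, p(98)=150198136, p(99)=169229875, p(100)=190569292, p(101)=214481126, p(102)=241265379, p(103)=271248950, p(104)=304801365, p(105)=342325709, p(106)=384276336, p(107)=431149389, p(108)=483502844, p(109)=541946240, p(110)=607163746, p(111)=679903203, p(112)=761002156, p(113)=851376628, p(114)=952050665, p(115)=1064144451, p(116)=1188908248, p(117)=1327710076, p(118)=1482074143, p(119)=1653668665, p(120)=1844349560, p(121)=2056148051, p(122)=2291320912, p(123)=2552338241, p(124)=2841940500, p(125)=3163127352, p(126)=3519222692, p(127)=3913864295, p(128)=4351078600, p(129)=4835271870, p(130)=5371315400, p(131)=5964539504, p(132)=6620830889, p(133)=7346629512, p(134)=8149040695, p(135)=9035836076, p(136)=10015581680, p(137)=11097645016, p(138)=12292341831, p(139)=13610949895, p(140)=15065878135, p(141)=16670689208, p(142)=18440293320, p(143)=20390982757, p(144)=22540654445, p(145)=24908858009, p(146)=27517052599, p(147)=30388671978, p(148)=33549419497, p(149)=37027355200, p(150)=40853235313, p(151)=45060624582, p(152)=49686288421, p(153)=54770336324, p(154)=60356673280, p(155)=66493182097, p(156)=73232243759, p(157)=80630964769, p(158)=88751778802, p(159)=97662728555, p(160)=107438159466, p(161)=118159068427, p(162)=129913904637, p(163)=142798995930, p(164)=156919475295, p(165)=172389800255, p(166)=189334822579, p(167)=207890420102, p(168)=228204732751.
Final step: p(169) = p(168) + p(167) - p(164) - p(162) + p(157) + p(154) - p(147) - p(143) + p(134) + p(129) - p(118) - p(112) + p(99) + p(92) - p(77) - p(69) + p(52) + p(43) - p(24) - p(14)
= 228204732751 + 207890420102 - 156919475295 - 129913904637 + 80630964769 + 60356673280 - 30388671978 - 20390982757 + 8149040695 + 4835271870 - 1482074143 - 761002156 + 169229875 + 72533807 - 10619863 - 3554345 + 281589 + 63261 - 1575 - 135
= 250438925115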